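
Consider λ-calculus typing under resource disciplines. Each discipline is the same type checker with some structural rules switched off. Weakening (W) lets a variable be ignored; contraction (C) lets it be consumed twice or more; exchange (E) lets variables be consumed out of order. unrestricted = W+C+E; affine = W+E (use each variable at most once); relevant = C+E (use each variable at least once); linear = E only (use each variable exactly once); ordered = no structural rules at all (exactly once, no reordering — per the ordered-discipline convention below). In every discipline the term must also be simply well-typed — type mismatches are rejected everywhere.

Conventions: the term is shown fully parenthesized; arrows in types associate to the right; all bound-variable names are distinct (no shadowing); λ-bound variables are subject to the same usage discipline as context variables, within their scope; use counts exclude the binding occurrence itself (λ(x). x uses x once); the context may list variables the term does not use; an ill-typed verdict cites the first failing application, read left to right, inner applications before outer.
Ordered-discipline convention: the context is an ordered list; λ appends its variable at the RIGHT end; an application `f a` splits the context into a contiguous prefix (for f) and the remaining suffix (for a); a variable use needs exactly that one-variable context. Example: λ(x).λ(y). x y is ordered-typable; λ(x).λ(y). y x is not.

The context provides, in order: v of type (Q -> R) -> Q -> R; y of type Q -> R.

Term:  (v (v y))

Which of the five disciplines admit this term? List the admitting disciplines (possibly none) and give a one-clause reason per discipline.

admitted in: relevant, unrestricted
variable uses: v ×2, y ×1
order of uses: v, v, y
typing: ✓ — Q -> R
ordered: ✗ — v ×2 used more than once (contraction)
linear: ✗ — v ×2 used more than once (contraction)
affine: ✗ — v ×2 used more than once (contraction)
relevant: ✓ — every one of v, y appears
unrestricted: ✓ — typability at Q -> R is all that's needed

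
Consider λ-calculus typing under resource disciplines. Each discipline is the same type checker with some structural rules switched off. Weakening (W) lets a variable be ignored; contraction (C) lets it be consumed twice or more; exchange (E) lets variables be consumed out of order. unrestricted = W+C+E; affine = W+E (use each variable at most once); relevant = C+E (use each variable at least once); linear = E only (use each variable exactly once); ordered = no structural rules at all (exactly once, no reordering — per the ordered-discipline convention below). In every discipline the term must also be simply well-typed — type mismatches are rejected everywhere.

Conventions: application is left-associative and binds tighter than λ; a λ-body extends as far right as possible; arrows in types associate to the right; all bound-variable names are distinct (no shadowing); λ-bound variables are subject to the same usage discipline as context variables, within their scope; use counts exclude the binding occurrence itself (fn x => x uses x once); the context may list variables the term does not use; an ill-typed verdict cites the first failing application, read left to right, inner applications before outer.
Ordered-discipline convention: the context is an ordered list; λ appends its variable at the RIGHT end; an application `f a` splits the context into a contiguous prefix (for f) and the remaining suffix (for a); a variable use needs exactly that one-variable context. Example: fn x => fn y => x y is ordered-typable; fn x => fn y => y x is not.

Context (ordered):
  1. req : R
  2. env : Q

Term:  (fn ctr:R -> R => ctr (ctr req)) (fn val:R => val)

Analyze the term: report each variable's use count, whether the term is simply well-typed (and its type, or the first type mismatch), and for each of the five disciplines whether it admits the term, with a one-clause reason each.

counts: req ×1, env ×0, ctr [bound] ×2, val [bound] ×1
order of uses: ctr, ctr, req, val
typing: the term checks, with type R
ordered: ✗, ctr ×2 used more than once (contraction); env left unused
linear: ✗, ctr ×2 used more than once (contraction); env left unused
affine: ✗, ctr ×2 used more than once (contraction)
relevant: ✗, env left unused
unrestricted: ✓, simply typable at R; W, C, E all held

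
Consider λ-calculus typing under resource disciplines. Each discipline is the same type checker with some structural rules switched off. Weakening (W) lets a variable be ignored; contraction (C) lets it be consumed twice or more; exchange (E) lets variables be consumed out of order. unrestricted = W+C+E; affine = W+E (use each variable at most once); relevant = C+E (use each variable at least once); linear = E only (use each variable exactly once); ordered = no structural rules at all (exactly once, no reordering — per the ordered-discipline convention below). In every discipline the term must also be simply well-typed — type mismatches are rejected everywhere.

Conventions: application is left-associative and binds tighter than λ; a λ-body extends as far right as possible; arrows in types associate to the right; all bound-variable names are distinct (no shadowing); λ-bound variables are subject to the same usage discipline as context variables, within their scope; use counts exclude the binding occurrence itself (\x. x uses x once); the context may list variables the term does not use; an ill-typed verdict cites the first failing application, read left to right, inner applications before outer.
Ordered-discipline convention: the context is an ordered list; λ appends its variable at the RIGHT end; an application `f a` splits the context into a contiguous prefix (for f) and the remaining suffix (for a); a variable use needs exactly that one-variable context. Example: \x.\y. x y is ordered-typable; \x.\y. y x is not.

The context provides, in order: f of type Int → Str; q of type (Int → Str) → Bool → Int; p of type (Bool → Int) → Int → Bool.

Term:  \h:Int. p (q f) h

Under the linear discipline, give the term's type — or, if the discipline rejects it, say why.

term : Int → Bool
usage: f=1, q=1, p=1, h [bound]=1
left-to-right use order: p, q, f, h
typing: well-typed at Int → Bool
per-discipline verdicts: ordered ✗, linear ✓, affine ✓, relevant ✓, unrestricted ✓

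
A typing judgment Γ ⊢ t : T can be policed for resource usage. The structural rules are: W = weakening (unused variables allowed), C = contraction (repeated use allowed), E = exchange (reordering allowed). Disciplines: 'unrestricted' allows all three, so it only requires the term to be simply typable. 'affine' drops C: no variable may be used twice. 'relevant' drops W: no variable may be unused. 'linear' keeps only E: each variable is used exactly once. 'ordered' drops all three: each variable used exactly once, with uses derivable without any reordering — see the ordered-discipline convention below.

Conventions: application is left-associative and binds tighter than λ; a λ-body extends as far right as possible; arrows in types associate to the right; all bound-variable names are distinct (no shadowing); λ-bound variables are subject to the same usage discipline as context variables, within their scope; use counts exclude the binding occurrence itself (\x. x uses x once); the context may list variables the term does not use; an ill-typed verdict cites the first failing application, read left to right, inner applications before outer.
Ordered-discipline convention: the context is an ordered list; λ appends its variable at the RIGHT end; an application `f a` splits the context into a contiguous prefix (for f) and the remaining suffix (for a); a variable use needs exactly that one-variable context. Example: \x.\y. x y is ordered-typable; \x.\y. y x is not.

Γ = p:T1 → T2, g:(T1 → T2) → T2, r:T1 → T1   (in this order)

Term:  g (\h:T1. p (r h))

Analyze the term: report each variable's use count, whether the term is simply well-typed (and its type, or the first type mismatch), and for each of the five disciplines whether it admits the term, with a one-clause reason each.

use counts: p: 1×; g: 1×; r: 1×; h [bound]: 1×
use order (left to right): g, p, r, h
typing: well-typed — term : T2
ordered ✗ (no contiguous prefix/suffix split fits g, p, r, h)
linear ✓ (exactly-once usage across p, g, r, h)
affine ✓ (at most one use each (p, g, r, h))
relevant ✓ (p, g, r, h: all used, weakening unneeded)
unrestricted ✓ (simply typable at T2; W, C, E all held)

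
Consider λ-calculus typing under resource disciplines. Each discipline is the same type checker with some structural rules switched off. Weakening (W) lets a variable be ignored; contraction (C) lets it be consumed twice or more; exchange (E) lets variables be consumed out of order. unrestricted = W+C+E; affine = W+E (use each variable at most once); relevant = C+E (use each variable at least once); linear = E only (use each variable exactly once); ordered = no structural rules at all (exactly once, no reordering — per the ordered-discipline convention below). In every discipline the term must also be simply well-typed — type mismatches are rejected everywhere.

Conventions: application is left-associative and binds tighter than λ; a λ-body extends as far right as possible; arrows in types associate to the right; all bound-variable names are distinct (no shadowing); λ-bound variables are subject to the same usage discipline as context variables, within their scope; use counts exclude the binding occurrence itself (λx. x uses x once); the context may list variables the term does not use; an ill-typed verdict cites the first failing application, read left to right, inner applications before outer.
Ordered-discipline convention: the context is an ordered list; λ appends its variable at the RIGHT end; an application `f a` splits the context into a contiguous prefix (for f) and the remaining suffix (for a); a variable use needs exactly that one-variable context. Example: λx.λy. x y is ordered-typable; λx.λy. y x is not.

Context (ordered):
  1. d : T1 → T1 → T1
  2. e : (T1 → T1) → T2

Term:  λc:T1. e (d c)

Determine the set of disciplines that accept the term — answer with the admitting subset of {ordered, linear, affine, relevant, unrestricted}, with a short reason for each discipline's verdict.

admitted by: linear, affine, relevant, unrestricted
variable uses: d: 1, e: 1, c (λ-bound): 1
use order (left to right): e, d, c
typing: ✓ — T1 → T2
ordered: ✗ — needs exchange: uses follow e, d, c
linear: ✓ — d, e, c: one use apiece
affine: ✓ — at most one use each (d, e, c)
relevant: ✓ — at least one use each (d, e, c)
unrestricted: ✓ — well-typed at T1 → T2; no restrictions here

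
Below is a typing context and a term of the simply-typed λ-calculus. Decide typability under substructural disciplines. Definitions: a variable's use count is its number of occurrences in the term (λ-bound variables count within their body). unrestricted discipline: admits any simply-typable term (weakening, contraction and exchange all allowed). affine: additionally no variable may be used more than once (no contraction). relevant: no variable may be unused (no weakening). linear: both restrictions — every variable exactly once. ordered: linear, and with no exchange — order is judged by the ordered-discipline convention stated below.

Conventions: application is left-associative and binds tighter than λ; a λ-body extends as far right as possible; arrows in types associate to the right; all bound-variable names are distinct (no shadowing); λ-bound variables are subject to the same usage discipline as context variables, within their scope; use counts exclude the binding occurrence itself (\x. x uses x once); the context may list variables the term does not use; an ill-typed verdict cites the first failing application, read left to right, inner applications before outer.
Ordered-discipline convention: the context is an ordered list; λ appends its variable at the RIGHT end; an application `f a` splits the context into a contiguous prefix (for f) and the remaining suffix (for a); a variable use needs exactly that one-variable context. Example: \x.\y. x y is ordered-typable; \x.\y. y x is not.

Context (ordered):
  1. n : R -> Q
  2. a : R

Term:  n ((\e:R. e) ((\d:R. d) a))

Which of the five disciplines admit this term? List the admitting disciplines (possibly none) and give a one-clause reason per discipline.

admitted by: ordered, linear, affine, relevant, unrestricted
usage: n: 1×; a: 1×; e (λ-bound): 1×; d (λ-bound): 1×
uses in reading order: n, e, d, a
typing: the term checks, with type Q
ordered: ✓, one use each (n, a, e, d); ordered split holds
linear: ✓, n, a, e, d: one use apiece
affine: ✓, n, a, e, d: no repeats, contraction unneeded
relevant: ✓, none of n, a, e, d goes unused
unrestricted: ✓, well-typed at Q; no restrictions here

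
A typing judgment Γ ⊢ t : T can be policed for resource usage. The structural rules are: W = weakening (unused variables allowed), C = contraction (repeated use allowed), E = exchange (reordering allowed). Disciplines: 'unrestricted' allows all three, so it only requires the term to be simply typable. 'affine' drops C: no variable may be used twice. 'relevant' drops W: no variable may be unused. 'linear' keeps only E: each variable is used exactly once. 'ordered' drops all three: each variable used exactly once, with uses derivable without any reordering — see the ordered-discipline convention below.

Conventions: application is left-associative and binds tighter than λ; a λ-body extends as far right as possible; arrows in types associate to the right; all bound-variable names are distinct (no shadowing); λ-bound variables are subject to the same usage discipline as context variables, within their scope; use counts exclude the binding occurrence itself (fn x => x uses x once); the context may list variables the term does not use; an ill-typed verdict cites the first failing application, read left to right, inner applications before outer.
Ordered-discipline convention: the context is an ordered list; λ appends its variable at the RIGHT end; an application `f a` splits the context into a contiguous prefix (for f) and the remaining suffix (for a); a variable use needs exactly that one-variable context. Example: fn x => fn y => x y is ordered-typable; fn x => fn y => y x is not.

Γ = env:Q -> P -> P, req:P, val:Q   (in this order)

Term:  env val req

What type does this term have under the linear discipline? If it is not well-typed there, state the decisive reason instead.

term : P
counts: env: 1; req: 1; val: 1
left-to-right use order: env, val, req
typing: ✓ — P
all disciplines: ordered ✗; linear ✓; affine ✓; relevant ✓; unrestricted ✓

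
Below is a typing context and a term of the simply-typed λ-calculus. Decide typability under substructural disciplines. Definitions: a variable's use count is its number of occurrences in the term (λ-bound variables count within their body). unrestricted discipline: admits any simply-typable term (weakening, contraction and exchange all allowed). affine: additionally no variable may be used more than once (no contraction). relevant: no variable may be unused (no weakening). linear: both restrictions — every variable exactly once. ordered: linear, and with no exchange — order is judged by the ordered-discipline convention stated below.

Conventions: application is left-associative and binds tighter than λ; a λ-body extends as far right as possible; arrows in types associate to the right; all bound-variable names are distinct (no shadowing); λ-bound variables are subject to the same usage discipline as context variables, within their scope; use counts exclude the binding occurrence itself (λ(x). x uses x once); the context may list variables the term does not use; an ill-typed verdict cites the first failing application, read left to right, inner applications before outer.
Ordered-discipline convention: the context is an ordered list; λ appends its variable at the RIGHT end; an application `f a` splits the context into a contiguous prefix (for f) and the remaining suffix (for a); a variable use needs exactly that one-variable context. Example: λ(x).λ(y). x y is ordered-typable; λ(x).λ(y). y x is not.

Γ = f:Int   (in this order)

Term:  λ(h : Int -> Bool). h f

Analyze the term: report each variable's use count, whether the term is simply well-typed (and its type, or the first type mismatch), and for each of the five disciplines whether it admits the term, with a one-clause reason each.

counts: f: 1, h [bound]: 1
use order (left to right): h, f
typing: ✓ — (Int -> Bool) -> Bool
ordered ✗ (no contiguous prefix/suffix split fits h, f)
linear ✓ (exactly-once usage across f, h)
affine ✓ (none of f, h used more than once)
relevant ✓ (f, h: all used, weakening unneeded)
unrestricted ✓ (type-checks ((Int -> Bool) -> Bool) and nothing is barred)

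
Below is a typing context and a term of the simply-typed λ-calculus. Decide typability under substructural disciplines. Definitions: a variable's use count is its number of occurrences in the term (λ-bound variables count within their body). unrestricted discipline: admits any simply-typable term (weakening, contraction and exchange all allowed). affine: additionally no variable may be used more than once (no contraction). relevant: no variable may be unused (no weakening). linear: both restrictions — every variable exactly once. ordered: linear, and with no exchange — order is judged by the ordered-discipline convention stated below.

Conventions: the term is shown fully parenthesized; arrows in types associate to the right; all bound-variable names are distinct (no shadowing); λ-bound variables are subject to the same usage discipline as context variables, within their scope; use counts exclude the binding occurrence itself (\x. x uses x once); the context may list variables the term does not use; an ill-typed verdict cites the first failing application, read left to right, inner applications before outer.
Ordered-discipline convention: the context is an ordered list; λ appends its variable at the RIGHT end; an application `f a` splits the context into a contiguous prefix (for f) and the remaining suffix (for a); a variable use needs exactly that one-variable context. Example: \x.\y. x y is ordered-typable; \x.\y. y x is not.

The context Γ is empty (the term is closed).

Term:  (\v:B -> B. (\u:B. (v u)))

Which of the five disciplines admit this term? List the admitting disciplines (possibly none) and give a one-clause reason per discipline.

accepted by: ordered, linear, affine, relevant, unrestricted
use counts: v (bound): 1; u (bound): 1
use order (left to right): v, u
typing: ✓ — (B -> B) -> B -> B
ordered: ✓, single-use (v, u), ordered derivation ok
linear: ✓, single use per variable (v, u)
affine: ✓, none of v, u used more than once
relevant: ✓, at least one use each (v, u)
unrestricted: ✓, simply typable at (B -> B) -> B -> B; W, C, E all held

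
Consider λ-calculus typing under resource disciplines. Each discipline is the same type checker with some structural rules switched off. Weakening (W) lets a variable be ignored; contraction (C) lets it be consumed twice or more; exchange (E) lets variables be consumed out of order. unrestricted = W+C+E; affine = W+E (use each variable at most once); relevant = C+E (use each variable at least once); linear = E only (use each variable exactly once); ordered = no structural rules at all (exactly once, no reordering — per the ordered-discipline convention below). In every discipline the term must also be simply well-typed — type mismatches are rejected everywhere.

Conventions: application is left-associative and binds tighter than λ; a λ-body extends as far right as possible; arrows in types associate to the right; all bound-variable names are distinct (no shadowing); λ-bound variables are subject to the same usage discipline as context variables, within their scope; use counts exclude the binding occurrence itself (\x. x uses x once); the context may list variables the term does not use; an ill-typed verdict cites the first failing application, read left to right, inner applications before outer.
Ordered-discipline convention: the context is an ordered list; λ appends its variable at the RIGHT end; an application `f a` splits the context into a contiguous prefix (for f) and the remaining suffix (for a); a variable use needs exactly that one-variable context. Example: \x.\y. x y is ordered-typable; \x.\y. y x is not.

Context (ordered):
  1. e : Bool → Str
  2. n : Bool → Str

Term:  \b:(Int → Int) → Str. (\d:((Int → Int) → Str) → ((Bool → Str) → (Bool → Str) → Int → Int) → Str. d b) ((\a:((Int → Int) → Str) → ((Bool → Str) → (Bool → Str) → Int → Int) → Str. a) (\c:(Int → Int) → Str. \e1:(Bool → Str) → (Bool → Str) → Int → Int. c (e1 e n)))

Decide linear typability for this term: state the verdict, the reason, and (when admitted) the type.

yes — e, n, b, d, a, c, e1: one use apiece; term : ((Int → Int) → Str) → ((Bool → Str) → (Bool → Str) → Int → Int) → Str
usage: e: 1, n: 1, b (bound): 1, d (bound): 1, a (bound): 1, c (bound): 1, e1 (bound): 1
uses in reading order: d, b, a, c, e1, e, n
typing: well-typed at ((Int → Int) → Str) → ((Bool → Str) → (Bool → Str) → Int → Int) → Str
across the five disciplines: ordered ✗; linear ✓; affine ✓; relevant ✓; unrestricted ✓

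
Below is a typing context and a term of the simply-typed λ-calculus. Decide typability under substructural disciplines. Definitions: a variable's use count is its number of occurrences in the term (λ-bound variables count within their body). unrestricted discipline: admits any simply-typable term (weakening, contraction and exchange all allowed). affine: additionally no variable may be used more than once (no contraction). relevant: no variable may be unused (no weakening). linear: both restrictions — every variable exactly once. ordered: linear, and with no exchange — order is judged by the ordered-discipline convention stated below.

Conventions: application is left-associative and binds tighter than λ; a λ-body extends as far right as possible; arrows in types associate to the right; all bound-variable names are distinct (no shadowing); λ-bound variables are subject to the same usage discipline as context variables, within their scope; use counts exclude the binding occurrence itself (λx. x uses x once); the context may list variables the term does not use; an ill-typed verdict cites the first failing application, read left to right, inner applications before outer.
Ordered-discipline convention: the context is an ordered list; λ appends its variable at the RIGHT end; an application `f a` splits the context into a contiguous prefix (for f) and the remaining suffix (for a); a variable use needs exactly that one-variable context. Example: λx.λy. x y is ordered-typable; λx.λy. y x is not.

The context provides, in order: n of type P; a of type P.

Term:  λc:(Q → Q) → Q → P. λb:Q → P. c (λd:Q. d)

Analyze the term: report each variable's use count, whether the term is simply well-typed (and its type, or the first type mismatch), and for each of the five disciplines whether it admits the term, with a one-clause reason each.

usage: n: 0×, a: 0×, c (bound): 1×, b (bound): 0×, d (bound): 1×
uses in reading order: c, d
typing: the term checks, with type ((Q → Q) → Q → P) → (Q → P) → Q → P
ordered: ✗ — needs weakening: n, a, b unused
linear: ✗ — needs weakening: n, a, b unused
affine: ✓ — no duplicate uses among n, a, c, b, d
relevant: ✗ — needs weakening: n, a, b unused
unrestricted: ✓ — well-typed at ((Q → Q) → Q → P) → (Q → P) → Q → P; no restrictions here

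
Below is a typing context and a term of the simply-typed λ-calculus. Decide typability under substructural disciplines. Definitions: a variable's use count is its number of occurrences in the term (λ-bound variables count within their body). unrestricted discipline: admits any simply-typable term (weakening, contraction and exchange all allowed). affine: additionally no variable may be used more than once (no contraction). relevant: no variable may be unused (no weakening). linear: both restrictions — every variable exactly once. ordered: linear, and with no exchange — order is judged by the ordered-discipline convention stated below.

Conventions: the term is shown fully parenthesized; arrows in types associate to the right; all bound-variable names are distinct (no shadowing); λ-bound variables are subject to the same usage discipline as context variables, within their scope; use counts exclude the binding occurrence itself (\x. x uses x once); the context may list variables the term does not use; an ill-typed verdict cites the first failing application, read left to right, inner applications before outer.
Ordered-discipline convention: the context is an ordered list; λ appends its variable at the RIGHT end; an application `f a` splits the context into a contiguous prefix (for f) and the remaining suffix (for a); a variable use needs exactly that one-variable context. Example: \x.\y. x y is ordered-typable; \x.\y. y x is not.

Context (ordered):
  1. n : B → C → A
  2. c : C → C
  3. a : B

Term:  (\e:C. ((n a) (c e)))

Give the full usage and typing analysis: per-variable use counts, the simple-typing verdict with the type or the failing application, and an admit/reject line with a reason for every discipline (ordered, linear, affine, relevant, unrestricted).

usage: n ×1; c ×1; a ×1; e (λ-bound) ×1
uses in reading order: n, a, c, e
typing: the term checks, with type C → A
ordered ✗ (needs exchange: uses follow n, a, c, e)
linear ✓ (each of n, c, a, e used exactly once)
affine ✓ (none of n, c, a, e used more than once)
relevant ✓ (at least one use each (n, c, a, e))
unrestricted ✓ (well-typed at C → A; no restrictions here)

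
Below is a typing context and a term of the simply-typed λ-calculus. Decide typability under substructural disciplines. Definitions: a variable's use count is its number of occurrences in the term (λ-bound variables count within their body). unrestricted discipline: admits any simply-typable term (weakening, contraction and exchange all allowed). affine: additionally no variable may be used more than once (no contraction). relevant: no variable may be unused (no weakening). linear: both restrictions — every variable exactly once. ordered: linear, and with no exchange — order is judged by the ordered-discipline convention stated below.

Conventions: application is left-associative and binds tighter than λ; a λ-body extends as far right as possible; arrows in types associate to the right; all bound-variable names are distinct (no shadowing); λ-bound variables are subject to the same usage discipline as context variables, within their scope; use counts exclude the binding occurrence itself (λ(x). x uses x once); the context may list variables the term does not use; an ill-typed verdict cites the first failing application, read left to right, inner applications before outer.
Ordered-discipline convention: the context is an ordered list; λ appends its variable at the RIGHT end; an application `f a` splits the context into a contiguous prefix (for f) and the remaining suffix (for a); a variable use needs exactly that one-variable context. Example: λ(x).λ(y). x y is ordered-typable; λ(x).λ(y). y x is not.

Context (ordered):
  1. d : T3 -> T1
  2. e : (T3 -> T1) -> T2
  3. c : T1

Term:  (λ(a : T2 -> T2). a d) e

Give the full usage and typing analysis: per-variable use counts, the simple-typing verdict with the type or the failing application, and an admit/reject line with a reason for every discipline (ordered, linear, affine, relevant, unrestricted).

usage: d: 1×, e: 1×, c: 0×, a (λ-bound): 1×
order of uses: a, d, e
typing: ill-typed: an application expects T2 but receives T3 -> T1
ordered: ✗, fails simple typing
linear: ✗, a type mismatch blocks all five
affine: ✗, the type mismatch rejects it
relevant: ✗, not simply typable
unrestricted: ✗, fails simple typing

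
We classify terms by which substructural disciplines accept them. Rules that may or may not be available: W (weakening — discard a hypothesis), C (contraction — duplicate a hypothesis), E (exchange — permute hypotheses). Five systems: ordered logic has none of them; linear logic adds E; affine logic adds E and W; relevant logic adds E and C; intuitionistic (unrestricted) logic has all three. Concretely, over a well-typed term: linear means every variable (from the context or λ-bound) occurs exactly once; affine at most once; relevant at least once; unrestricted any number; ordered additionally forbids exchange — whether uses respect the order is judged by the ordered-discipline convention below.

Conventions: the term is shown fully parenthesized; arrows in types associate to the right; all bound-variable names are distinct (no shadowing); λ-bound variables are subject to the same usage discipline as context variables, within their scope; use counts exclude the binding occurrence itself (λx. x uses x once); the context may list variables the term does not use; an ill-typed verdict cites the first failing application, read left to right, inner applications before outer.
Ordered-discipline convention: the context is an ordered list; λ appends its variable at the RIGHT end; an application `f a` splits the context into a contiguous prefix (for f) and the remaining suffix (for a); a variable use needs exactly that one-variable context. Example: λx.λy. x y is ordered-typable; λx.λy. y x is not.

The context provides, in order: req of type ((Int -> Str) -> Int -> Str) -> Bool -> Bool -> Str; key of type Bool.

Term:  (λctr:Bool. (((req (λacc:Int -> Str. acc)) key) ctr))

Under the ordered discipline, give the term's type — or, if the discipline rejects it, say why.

term : Bool -> Str
variable uses: req=1, key=1, ctr (bound)=1, acc (bound)=1
left-to-right use order: req, acc, key, ctr
typing: the term checks, with type Bool -> Str
per-discipline verdicts: ordered ✓ | linear ✓ | affine ✓ | relevant ✓ | unrestricted ✓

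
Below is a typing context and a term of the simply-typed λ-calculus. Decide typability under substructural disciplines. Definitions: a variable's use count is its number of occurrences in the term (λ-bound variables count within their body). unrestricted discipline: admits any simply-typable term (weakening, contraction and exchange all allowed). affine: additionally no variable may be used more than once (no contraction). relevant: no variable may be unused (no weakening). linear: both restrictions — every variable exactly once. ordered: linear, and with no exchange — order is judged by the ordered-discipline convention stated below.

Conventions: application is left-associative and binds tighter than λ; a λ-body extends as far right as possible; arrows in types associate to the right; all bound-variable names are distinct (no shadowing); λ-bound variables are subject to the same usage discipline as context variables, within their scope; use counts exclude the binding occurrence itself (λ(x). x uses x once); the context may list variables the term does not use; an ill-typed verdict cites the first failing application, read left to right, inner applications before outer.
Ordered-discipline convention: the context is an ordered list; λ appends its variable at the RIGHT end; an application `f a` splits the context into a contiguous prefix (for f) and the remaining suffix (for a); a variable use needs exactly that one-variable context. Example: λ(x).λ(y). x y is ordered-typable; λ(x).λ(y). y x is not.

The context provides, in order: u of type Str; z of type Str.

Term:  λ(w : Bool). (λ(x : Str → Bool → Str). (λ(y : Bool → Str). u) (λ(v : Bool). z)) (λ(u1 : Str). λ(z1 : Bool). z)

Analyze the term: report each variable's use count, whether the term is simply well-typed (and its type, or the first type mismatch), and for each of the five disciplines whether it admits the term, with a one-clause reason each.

usage: u ×1, z ×2, w (bound) ×0, x (bound) ×0, y (bound) ×0, v (bound) ×0, u1 (bound) ×0, z1 (bound) ×0
order of uses: u, z, z
typing: the term checks, with type Bool → Str
ordered: ✗, repeated use of z ×2; w, x, y, v, u1, z1 left unused
linear: ✗, repeated use of z ×2; w, x, y, v, u1, z1 left unused
affine: ✗, repeated use of z ×2
relevant: ✗, w, x, y, v, u1, z1 left unused
unrestricted: ✓, well-typed at Bool → Str; no restrictions here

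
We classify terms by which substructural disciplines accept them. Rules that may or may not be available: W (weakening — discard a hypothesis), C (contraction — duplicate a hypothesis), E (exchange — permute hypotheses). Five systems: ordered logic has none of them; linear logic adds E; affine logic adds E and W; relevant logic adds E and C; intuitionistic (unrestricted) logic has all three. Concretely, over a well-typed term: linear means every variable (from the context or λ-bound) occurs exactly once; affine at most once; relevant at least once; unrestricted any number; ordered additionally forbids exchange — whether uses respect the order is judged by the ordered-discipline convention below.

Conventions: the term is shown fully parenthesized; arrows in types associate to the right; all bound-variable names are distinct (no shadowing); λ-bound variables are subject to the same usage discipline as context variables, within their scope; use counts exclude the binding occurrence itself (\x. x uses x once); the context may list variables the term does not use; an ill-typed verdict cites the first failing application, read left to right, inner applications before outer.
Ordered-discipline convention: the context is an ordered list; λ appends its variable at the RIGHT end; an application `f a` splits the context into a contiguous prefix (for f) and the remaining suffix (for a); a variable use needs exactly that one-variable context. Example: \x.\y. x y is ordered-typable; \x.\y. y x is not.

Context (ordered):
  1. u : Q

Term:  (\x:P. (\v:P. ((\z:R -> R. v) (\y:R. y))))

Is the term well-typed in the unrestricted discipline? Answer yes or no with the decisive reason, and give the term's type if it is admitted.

yes — typability at P -> P -> P is all that's needed; term : P -> P -> P
variable uses: u=0; x (bound)=0; v (bound)=1; z (bound)=0; y (bound)=1
order of uses: v, y
typing: the term checks, with type P -> P -> P
summary: ordered ✗ | linear ✗ | affine ✓ | relevant ✗ | unrestricted ✓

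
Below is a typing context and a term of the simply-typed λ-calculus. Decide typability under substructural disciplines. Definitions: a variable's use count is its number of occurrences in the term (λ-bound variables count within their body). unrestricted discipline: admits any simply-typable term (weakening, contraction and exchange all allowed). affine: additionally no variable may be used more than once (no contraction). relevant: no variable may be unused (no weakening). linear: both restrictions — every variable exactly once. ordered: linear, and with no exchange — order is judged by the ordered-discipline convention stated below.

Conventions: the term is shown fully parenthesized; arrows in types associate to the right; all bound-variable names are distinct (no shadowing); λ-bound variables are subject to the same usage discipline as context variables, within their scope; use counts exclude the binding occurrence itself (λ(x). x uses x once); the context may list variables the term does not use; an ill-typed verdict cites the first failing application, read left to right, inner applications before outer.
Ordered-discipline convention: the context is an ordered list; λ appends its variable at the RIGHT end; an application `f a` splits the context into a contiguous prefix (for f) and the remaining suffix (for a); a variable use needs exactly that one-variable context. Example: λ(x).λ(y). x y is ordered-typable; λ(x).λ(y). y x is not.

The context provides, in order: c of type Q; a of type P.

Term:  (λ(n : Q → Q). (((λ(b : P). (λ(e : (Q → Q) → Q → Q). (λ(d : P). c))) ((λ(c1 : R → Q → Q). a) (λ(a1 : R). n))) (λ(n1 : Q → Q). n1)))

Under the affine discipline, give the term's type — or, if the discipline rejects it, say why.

term : (Q → Q) → P → Q
variable uses: c=1, a=1, n (λ-bound)=1, b (λ-bound)=0, e (λ-bound)=0, d (λ-bound)=0, c1 (λ-bound)=0, a1 (λ-bound)=0, n1 (λ-bound)=1
use order (left to right): c, a, n, n1
typing: the term checks, with type (Q → Q) → P → Q
per-discipline verdicts: ordered ✗; linear ✗; affine ✓; relevant ✗; unrestricted ✓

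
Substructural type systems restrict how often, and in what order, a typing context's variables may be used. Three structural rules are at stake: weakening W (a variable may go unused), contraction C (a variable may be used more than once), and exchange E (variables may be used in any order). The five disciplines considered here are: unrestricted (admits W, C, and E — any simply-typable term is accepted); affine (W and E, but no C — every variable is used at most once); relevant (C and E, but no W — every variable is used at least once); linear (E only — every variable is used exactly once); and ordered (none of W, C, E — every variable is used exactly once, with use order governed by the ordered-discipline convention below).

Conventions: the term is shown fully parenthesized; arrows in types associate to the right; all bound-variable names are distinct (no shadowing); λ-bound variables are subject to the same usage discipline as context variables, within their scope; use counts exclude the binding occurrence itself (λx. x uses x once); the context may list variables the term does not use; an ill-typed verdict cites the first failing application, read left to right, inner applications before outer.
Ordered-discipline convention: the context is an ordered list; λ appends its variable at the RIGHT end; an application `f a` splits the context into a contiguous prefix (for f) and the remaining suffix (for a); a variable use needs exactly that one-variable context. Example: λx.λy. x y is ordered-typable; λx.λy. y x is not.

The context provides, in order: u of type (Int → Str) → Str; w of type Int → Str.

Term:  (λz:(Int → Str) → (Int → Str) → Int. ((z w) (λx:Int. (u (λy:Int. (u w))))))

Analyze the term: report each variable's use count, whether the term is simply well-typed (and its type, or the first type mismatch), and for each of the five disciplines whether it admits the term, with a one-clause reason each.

usage: u=2; w=2; z (bound)=1; x (bound)=0; y (bound)=0
uses in reading order: z, w, u, u, w
typing: the term checks, with type ((Int → Str) → (Int → Str) → Int) → Int
ordered: ✗ — u ×2, w ×2 used more than once (contraction); x, y never used (weakening)
linear: ✗ — u ×2, w ×2 used more than once (contraction); x, y never used (weakening)
affine: ✗ — u ×2, w ×2 used more than once (contraction)
relevant: ✗ — x, y never used (weakening)
unrestricted: ✓ — well-typed at ((Int → Str) → (Int → Str) → Int) → Int; no restrictions here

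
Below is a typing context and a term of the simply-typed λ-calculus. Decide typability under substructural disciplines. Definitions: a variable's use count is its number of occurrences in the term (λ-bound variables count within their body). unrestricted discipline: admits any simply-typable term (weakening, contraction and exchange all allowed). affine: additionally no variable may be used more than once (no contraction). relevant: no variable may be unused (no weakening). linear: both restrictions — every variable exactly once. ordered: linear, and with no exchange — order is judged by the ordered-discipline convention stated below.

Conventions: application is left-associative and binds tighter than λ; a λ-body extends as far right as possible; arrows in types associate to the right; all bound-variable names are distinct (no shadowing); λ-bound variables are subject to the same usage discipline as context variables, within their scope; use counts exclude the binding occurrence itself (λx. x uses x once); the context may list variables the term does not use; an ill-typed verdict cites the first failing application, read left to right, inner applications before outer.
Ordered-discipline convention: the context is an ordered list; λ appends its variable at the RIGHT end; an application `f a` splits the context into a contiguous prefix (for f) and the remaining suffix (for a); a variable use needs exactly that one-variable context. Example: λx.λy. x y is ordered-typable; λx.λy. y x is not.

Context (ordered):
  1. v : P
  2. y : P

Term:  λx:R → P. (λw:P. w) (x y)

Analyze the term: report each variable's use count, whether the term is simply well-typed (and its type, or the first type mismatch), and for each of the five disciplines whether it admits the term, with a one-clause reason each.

usage: v ×0; y ×1; x (bound) ×1; w (bound) ×1
order of uses: w, x, y
typing: ill-typed: argument of type P where R is required
ordered ✗ (the type mismatch rejects it)
linear ✗ (not simply typable)
affine ✗ (fails simple typing)
relevant ✗ (a type mismatch blocks all five)
unrestricted ✗ (the type mismatch rejects it)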